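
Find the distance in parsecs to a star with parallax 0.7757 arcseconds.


d = 1/p = 1/0.7757 = 1.2892

1.2892 pc


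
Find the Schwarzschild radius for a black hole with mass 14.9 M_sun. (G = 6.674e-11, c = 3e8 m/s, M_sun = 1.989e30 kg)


M = 14.9 * 1.989e30 kg = 2.96361e+31 kg. rs = 2GM/c^2 = 2 * 6.674e-11 * 2.96361e+31 / (3e8)^2 = 43953.6292

43953.6292 m


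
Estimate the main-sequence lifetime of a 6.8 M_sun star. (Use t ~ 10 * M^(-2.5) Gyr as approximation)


t = 10 * M^(-2.5) = 10 * 6.8^(-2.5) = 0.0829

0.0829 Gyr


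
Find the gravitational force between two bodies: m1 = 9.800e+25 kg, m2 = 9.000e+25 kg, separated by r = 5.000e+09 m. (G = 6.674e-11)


F = G*m1*m2/r^2 = 6.674e-11 * 9.800e+25 * 9.000e+25 / (5.000e+09)^2 = 6.674e-11 * 8.820e+51 / 2.500e+19 = 2.355e+22

2.355e+22 N


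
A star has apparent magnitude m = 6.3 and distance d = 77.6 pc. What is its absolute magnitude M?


M = m - 5*log10(d) + 5 = 6.3 - 5*log10(77.6) + 5 = 1.8507

1.8507


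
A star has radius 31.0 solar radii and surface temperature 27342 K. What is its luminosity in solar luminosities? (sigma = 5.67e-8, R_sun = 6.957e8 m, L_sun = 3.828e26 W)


R = 31.0 * 6.957e8 m = 2.15667e+10 m. L = 4*pi*R^2*sigma*T^4 = 4*pi*(2.15667e+10)^2 * 5.67e-8 * 27342^4 = 1.852172506e+32 W. L/L_sun = 1.852172506e+32 / 3.828e26 = 483848.617

483848.617 L_sun


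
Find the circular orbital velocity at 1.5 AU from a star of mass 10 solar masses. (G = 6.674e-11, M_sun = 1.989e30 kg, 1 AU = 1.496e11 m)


v = sqrt(GM/r) = sqrt(6.674e-11 * 1.989e+31 / 2.244e+11) = 76912.8787

76912.8787 m/s


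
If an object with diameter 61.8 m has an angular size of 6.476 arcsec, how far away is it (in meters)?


D = size / theta_rad, theta_rad = 6.476 * pi/(180*3600) = 3.140e-05, D = 1.968e+06

1.968e+06 m


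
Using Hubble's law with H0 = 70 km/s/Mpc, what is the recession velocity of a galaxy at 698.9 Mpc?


v = H0 * d = 70 * 698.9 = 48923.0

48923.0 km/s


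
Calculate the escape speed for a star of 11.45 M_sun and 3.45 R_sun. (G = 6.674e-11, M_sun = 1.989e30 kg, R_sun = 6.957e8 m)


M = 11.45 * 1.989e30 kg = 2.277405e+31 kg; R = 3.45 * 6.957e8 m = 2.400165e+09 m. v_esc = sqrt(2GM/R) = sqrt(2 * 6.674e-11 * 2.277405e+31 / 2.400165e+09) = 1.125e+06

1.125e+06 m/s


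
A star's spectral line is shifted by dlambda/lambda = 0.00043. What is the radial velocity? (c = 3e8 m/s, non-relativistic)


v = (dlambda/lambda) * c = 0.00043 * 3e8 = 129000.0

129000.0 m/s


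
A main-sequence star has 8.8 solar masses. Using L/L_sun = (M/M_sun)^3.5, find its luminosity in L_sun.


L/L_sun = (M/M_sun)^3.5 = 8.8^3.5 = 2021.5726

2021.5726 L_sun


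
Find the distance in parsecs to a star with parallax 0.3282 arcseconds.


d = 1/p = 1/0.3282 = 3.0469

3.0469 pc


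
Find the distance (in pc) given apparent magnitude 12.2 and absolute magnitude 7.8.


d = 10^((m - M + 5)/5) = 10^((12.2 - 7.8 + 5)/5) = 75.8578

75.8578 pc


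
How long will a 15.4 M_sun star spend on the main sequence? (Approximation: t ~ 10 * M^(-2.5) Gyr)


t = 10 * M^(-2.5) = 10 * 15.4^(-2.5) = 0.0107

0.0107 Gyr


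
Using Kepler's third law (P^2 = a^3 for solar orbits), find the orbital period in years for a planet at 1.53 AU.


P = a^(3/2) = 1.53^1.5 = 1.8925

1.8925 years


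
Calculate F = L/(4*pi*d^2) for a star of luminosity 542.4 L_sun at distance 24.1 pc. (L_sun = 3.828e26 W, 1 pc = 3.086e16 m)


F = L / (4*pi*d^2) = 2.076e+29 / (4*pi*(7.437e+17)^2) = 2.987e-08

2.987e-08 W/m^2


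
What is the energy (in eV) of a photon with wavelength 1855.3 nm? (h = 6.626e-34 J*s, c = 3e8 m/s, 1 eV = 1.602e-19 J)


E = hc/lambda = 6.626e-34 * 3e8 / 1.855e-06 = 1.071e-19 J = 0.6688 eV

0.6688 eV


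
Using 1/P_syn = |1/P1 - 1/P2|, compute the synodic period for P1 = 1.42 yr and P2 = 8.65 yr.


1/P_syn = |1/P1 - 1/P2| = |1/1.42 - 1/8.65| => P_syn = 1.6989

1.6989 years


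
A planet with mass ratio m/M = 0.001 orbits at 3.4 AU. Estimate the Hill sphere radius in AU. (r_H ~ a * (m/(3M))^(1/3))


r_H = a * (m/3M)^(1/3) = 3.4 * (0.001/3)^(1/3) = 0.2357

0.2357 AU


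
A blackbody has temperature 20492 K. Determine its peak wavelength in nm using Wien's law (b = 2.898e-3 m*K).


lam_max = b / T = 2.898e-3 / 20492 = 1.414e-07 m = 141.421 nm

141.421 nm


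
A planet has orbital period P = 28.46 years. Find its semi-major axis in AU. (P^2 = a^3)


a = P^(2/3) = 28.46^(2/3) = 9.3216

9.3216 AU


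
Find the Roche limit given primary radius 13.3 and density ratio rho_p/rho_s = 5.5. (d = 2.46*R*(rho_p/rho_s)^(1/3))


d_Roche = 2.46 * 13.3 * 5.5^(1/3) = 57.753

57.753


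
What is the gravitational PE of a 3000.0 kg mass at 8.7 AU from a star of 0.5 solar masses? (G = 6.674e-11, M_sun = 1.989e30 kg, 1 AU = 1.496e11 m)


M = 0.5 * 1.989e30 kg = 9.945e+29 kg; r = 8.7 AU * 1.496e11 m/AU = 1.30152e+12 m. U = -GM*m/r = -(6.674e-11 * 9.945e+29 * 3000.0) / 1.30152e+12 = -1.530e+11

-1.530e+11 J


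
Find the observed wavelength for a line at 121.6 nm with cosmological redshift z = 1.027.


lam_obs = lam_emit * (1 + z) = 121.6 * (1 + 1.027) = 246.4832

246.4832 nm


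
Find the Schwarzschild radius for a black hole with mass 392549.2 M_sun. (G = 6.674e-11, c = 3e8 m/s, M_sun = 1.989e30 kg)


M = 392549.2 * 1.989e30 kg = 7.807803588e+35 kg. rs = 2GM/c^2 = 2 * 6.674e-11 * 7.807803588e+35 / (3e8)^2 = 1.158e+09

1.158e+09 m


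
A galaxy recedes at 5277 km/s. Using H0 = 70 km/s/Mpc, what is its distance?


d = v / H0 = 5277 / 70 = 75.3857

75.3857 Mpc


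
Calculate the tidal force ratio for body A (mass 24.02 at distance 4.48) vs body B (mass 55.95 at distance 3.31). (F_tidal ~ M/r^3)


Ratio = (M1/r1^3) / (M2/r2^3) = (24.02/4.48^3) / (55.95/3.31^3) = 0.1732

0.1732


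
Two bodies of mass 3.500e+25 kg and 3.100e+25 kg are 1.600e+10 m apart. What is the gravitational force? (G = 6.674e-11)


F = G*m1*m2/r^2 = 6.674e-11 * 3.500e+25 * 3.100e+25 / (1.600e+10)^2 = 6.674e-11 * 1.085e+51 / 2.560e+20 = 2.829e+20

2.829e+20 N


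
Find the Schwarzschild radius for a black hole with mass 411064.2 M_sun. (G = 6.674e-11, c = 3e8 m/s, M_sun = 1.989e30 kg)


M = 411064.2 * 1.989e30 kg = 8.176066938e+35 kg. rs = 2GM/c^2 = 2 * 6.674e-11 * 8.176066938e+35 / (3e8)^2 = 1.213e+09

1.213e+09 m


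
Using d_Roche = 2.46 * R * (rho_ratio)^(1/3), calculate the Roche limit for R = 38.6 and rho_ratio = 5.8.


d_Roche = 2.46 * 38.6 * 5.8^(1/3) = 170.6076

170.6076


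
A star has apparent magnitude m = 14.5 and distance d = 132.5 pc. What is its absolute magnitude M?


M = m - 5*log10(d) + 5 = 14.5 - 5*log10(132.5) + 5 = 8.8889

8.8889


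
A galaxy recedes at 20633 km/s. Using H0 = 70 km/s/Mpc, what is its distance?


d = v / H0 = 20633 / 70 = 294.7571

294.7571 Mpc


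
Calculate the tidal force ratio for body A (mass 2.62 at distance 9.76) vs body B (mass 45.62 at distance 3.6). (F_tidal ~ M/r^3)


Ratio = (M1/r1^3) / (M2/r2^3) = (2.62/9.76^3) / (45.62/3.6^3) = 0.0029

0.0029


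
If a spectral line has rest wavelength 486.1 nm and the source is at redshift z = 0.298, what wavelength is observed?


lam_obs = lam_emit * (1 + z) = 486.1 * (1 + 0.298) = 630.9578

630.9578 nm


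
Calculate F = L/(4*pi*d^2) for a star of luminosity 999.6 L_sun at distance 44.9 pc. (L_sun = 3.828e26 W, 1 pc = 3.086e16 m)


F = L / (4*pi*d^2) = 3.826e+29 / (4*pi*(1.386e+18)^2) = 1.586e-08

1.586e-08 W/m^2


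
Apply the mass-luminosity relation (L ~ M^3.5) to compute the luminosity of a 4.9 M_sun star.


L/L_sun = (M/M_sun)^3.5 = 4.9^3.5 = 260.4272

260.4272 L_sun


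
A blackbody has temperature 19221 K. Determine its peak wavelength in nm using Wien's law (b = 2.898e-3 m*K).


lam_max = b / T = 2.898e-3 / 19221 = 1.508e-07 m = 150.7726 nm

150.7726 nm


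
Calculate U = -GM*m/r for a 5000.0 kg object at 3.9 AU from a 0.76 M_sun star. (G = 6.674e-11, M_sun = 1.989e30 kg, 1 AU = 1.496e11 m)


M = 0.76 * 1.989e30 kg = 1.51164e+30 kg; r = 3.9 AU * 1.496e11 m/AU = 5.8344e+11 m. U = -GM*m/r = -(6.674e-11 * 1.51164e+30 * 5000.0) / 5.8344e+11 = -8.646e+11

-8.646e+11 J


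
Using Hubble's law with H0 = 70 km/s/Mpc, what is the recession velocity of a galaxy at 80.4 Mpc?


v = H0 * d = 70 * 80.4 = 5628.0

5628.0 km/s


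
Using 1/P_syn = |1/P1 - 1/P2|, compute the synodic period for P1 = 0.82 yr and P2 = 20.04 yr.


1/P_syn = |1/P1 - 1/P2| = |1/0.82 - 1/20.04| => P_syn = 0.855

0.855 years


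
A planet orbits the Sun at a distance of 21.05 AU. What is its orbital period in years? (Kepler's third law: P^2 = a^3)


P = a^(3/2) = 21.05^1.5 = 96.578

96.578 years


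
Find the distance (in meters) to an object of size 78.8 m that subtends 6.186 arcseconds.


D = size / theta_rad, theta_rad = 6.186 * pi/(180*3600) = 2.999e-05, D = 2.627e+06

2.627e+06 m


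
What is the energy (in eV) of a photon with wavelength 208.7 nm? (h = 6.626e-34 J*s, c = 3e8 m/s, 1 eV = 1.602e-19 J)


E = hc/lambda = 6.626e-34 * 3e8 / 2.087e-07 = 9.525e-19 J = 5.9455 eV

5.9455 eV


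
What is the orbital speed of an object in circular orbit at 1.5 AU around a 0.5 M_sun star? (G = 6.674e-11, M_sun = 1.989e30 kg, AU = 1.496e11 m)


v = sqrt(GM/r) = sqrt(6.674e-11 * 9.945e+29 / 2.244e+11) = 17198.2425

17198.2425 m/s


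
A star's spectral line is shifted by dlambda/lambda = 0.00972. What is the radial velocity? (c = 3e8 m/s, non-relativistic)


v = (dlambda/lambda) * c = 0.00972 * 3e8 = 2.916e+06

2.916e+06 m/s


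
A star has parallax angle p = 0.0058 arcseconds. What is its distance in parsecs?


d = 1/p = 1/0.0058 = 172.4138

172.4138 pc


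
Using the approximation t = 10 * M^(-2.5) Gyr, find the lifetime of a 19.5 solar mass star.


t = 10 * M^(-2.5) = 10 * 19.5^(-2.5) = 0.006

0.006 Gyr


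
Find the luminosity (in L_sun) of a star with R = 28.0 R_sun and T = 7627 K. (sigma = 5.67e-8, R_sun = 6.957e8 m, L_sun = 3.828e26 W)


R = 28.0 * 6.957e8 m = 1.94796e+10 m. L = 4*pi*R^2*sigma*T^4 = 4*pi*(1.94796e+10)^2 * 5.67e-8 * 7627^4 = 9.148880982e+29 W. L/L_sun = 9.148880982e+29 / 3.828e26 = 2389.9898

2389.9898 L_sun


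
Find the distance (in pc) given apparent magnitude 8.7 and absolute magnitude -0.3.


d = 10^((m - M + 5)/5) = 10^((8.7 - -0.3 + 5)/5) = 630.9573

630.9573 pc


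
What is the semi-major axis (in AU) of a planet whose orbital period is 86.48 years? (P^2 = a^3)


a = P^(2/3) = 86.48^(2/3) = 19.5559

19.5559 AU


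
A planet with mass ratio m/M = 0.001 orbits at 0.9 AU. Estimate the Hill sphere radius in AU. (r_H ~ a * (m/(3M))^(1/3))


r_H = a * (m/3M)^(1/3) = 0.9 * (0.001/3)^(1/3) = 0.0624

0.0624 AU


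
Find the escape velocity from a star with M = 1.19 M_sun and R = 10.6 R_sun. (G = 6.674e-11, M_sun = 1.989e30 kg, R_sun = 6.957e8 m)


M = 1.19 * 1.989e30 kg = 2.36691e+30 kg; R = 10.6 * 6.957e8 m = 7.37442e+09 m. v_esc = sqrt(2GM/R) = sqrt(2 * 6.674e-11 * 2.36691e+30 / 7.37442e+09) = 206983.1714

206983.1714 m/s


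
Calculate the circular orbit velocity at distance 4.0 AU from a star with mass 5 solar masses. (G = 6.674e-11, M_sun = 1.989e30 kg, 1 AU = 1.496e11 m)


v = sqrt(GM/r) = sqrt(6.674e-11 * 9.945e+30 / 5.984e+11) = 33304.2534

33304.2534 m/s


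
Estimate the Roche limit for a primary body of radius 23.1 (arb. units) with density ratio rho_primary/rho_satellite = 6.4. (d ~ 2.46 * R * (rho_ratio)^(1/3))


d_Roche = 2.46 * 23.1 * 6.4^(1/3) = 105.5052

105.5052


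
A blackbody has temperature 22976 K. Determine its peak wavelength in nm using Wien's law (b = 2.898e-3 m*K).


lam_max = b / T = 2.898e-3 / 22976 = 1.261e-07 m = 126.1316 nm

126.1316 nm


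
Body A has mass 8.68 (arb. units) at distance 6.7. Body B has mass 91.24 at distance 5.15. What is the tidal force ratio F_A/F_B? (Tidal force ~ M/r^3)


Ratio = (M1/r1^3) / (M2/r2^3) = (8.68/6.7^3) / (91.24/5.15^3) = 0.0432

0.0432


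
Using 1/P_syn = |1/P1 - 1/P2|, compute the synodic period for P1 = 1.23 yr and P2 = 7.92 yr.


1/P_syn = |1/P1 - 1/P2| = |1/1.23 - 1/7.92| => P_syn = 1.4561

1.4561 years


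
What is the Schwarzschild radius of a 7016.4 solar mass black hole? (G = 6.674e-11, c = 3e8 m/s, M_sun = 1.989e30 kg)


M = 7016.4 * 1.989e30 kg = 1.39556196e+34 kg. rs = 2GM/c^2 = 2 * 6.674e-11 * 1.39556196e+34 / (3e8)^2 = 2.070e+07

2.070e+07 m


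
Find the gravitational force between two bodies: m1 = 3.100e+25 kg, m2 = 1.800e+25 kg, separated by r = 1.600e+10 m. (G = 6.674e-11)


F = G*m1*m2/r^2 = 6.674e-11 * 3.100e+25 * 1.800e+25 / (1.600e+10)^2 = 6.674e-11 * 5.580e+50 / 2.560e+20 = 1.455e+20

1.455e+20 N


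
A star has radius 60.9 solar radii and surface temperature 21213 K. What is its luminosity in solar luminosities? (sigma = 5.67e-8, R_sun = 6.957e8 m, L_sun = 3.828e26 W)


R = 60.9 * 6.957e8 m = 4.236813e+10 m. L = 4*pi*R^2*sigma*T^4 = 4*pi*(4.236813e+10)^2 * 5.67e-8 * 21213^4 = 2.589881437e+32 W. L/L_sun = 2.589881437e+32 / 3.828e26 = 676562.5487

676562.5487 L_sun


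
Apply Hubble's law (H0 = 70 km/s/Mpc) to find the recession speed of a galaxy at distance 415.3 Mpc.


v = H0 * d = 70 * 415.3 = 29071.0

29071.0 km/s


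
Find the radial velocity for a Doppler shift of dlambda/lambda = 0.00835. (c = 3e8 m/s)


v = (dlambda/lambda) * c = 0.00835 * 3e8 = 2.505e+06

2.505e+06 m/s


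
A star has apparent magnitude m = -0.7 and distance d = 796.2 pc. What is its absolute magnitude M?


M = m - 5*log10(d) + 5 = -0.7 - 5*log10(796.2) + 5 = -10.2051

-10.2051


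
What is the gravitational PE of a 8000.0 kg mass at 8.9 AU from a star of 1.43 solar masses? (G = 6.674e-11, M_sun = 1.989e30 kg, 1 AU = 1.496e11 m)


M = 1.43 * 1.989e30 kg = 2.84427e+30 kg; r = 8.9 AU * 1.496e11 m/AU = 1.33144e+12 m. U = -GM*m/r = -(6.674e-11 * 2.84427e+30 * 8000.0) / 1.33144e+12 = -1.141e+12

-1.141e+12 J


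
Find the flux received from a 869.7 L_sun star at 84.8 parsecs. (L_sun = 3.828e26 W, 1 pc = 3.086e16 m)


F = L / (4*pi*d^2) = 3.329e+29 / (4*pi*(2.617e+18)^2) = 3.869e-09

3.869e-09 W/m^2


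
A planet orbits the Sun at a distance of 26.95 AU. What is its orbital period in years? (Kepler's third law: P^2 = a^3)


P = a^(3/2) = 26.95^1.5 = 139.9066

139.9066 years


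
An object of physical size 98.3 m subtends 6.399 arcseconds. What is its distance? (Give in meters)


D = size / theta_rad, theta_rad = 6.399 * pi/(180*3600) = 3.102e-05, D = 3.169e+06

3.169e+06 m


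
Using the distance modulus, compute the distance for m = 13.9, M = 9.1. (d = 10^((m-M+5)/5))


d = 10^((m - M + 5)/5) = 10^((13.9 - 9.1 + 5)/5) = 91.2011

91.2011 pc


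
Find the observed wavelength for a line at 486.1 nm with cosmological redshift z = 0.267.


lam_obs = lam_emit * (1 + z) = 486.1 * (1 + 0.267) = 615.8887

615.8887 nm


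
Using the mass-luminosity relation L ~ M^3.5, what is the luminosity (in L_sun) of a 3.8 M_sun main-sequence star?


L/L_sun = (M/M_sun)^3.5 = 3.8^3.5 = 106.9652

106.9652 L_sun


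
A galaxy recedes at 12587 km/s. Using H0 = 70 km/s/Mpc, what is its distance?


d = v / H0 = 12587 / 70 = 179.8143

179.8143 Mpc


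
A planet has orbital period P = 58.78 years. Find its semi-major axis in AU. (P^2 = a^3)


a = P^(2/3) = 58.78^(2/3) = 15.1177

15.1177 AU


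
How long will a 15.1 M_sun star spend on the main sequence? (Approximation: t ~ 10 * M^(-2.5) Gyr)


t = 10 * M^(-2.5) = 10 * 15.1^(-2.5) = 0.0113

0.0113 Gyr


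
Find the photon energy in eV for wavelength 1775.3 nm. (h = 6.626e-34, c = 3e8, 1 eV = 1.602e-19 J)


E = hc/lambda = 6.626e-34 * 3e8 / 1.775e-06 = 1.120e-19 J = 0.6989 eV

0.6989 eV


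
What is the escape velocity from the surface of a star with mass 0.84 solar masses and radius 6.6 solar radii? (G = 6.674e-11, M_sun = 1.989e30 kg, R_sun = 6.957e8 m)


M = 0.84 * 1.989e30 kg = 1.67076e+30 kg; R = 6.6 * 6.957e8 m = 4.59162e+09 m. v_esc = sqrt(2GM/R) = sqrt(2 * 6.674e-11 * 1.67076e+30 / 4.59162e+09) = 220385.0671

220385.0671 m/s


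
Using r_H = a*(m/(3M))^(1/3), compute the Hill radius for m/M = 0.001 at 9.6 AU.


r_H = a * (m/3M)^(1/3) = 9.6 * (0.001/3)^(1/3) = 0.6656

0.6656 AU


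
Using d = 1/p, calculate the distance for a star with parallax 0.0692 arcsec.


d = 1/p = 1/0.0692 = 14.4509

14.4509 pc


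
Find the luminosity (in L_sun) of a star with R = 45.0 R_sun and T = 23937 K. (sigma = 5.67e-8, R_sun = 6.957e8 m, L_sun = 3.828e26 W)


R = 45.0 * 6.957e8 m = 3.13065e+10 m. L = 4*pi*R^2*sigma*T^4 = 4*pi*(3.13065e+10)^2 * 5.67e-8 * 23937^4 = 2.292666242e+32 W. L/L_sun = 2.292666242e+32 / 3.828e26 = 598920.126

598920.126 L_sun


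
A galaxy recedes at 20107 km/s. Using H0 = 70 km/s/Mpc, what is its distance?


d = v / H0 = 20107 / 70 = 287.2429

287.2429 Mpc


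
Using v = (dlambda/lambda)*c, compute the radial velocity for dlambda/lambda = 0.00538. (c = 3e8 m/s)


v = (dlambda/lambda) * c = 0.00538 * 3e8 = 1.614e+06

1.614e+06 m/s


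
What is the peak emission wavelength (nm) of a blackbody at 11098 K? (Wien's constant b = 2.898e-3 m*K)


lam_max = b / T = 2.898e-3 / 11098 = 2.611e-07 m = 261.1281 nm

261.1281 nm


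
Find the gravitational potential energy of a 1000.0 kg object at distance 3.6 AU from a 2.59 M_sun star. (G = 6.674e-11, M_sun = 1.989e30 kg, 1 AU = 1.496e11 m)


M = 2.59 * 1.989e30 kg = 5.15151e+30 kg; r = 3.6 AU * 1.496e11 m/AU = 5.3856e+11 m. U = -GM*m/r = -(6.674e-11 * 5.15151e+30 * 1000.0) / 5.3856e+11 = -6.384e+11

-6.384e+11 J


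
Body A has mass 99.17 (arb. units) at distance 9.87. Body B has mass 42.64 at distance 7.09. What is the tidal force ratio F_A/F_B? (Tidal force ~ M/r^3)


Ratio = (M1/r1^3) / (M2/r2^3) = (99.17/9.87^3) / (42.64/7.09^3) = 0.8621

0.8621


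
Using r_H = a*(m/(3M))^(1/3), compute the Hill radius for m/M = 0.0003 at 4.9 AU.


r_H = a * (m/3M)^(1/3) = 4.9 * (0.0003/3)^(1/3) = 0.2274

0.2274 AU


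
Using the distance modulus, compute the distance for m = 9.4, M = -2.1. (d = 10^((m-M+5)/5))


d = 10^((m - M + 5)/5) = 10^((9.4 - -2.1 + 5)/5) = 1995.2623

1995.2623 pc


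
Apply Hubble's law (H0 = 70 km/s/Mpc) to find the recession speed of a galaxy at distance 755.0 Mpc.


v = H0 * d = 70 * 755.0 = 52850.0

52850.0 km/s


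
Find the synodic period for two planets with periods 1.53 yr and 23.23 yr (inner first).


1/P_syn = |1/P1 - 1/P2| = |1/1.53 - 1/23.23| => P_syn = 1.6379

1.6379 years


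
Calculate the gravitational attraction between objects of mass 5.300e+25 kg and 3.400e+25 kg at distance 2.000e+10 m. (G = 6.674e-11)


F = G*m1*m2/r^2 = 6.674e-11 * 5.300e+25 * 3.400e+25 / (2.000e+10)^2 = 6.674e-11 * 1.802e+51 / 4.000e+20 = 3.007e+20

3.007e+20 N


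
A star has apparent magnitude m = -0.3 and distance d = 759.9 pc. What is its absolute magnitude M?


M = m - 5*log10(d) + 5 = -0.3 - 5*log10(759.9) + 5 = -9.7038

-9.7038


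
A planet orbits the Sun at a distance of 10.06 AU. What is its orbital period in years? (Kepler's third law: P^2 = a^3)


P = a^(3/2) = 10.06^1.5 = 31.9078

31.9078 years


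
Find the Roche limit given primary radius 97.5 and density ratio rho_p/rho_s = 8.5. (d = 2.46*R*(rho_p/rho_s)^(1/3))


d_Roche = 2.46 * 97.5 * 8.5^(1/3) = 489.4925

489.4925


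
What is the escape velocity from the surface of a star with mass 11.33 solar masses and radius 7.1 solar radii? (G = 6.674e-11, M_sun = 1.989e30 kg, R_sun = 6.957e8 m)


M = 11.33 * 1.989e30 kg = 2.253537e+31 kg; R = 7.1 * 6.957e8 m = 4.93947e+09 m. v_esc = sqrt(2GM/R) = sqrt(2 * 6.674e-11 * 2.253537e+31 / 4.93947e+09) = 780369.4683

780369.4683 m/s


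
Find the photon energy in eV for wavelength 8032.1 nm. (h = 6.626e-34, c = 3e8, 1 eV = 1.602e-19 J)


E = hc/lambda = 6.626e-34 * 3e8 / 8.032e-06 = 2.475e-20 J = 0.1545 eV

0.1545 eV


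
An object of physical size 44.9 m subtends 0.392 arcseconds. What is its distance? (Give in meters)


D = size / theta_rad, theta_rad = 0.392 * pi/(180*3600) = 1.900e-06, D = 2.363e+07

2.363e+07 m


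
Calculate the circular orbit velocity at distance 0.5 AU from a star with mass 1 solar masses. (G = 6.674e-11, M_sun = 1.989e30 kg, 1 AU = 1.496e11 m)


v = sqrt(GM/r) = sqrt(6.674e-11 * 1.989e+30 / 7.480e+10) = 42126.9186

42126.9186 m/s


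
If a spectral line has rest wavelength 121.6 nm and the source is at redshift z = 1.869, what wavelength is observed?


lam_obs = lam_emit * (1 + z) = 121.6 * (1 + 1.869) = 348.8704

348.8704 nm


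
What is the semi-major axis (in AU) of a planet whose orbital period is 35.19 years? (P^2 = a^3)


a = P^(2/3) = 35.19^(2/3) = 10.7386

10.7386 AU


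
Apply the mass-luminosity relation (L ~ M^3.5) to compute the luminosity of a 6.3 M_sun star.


L/L_sun = (M/M_sun)^3.5 = 6.3^3.5 = 627.613

627.613 L_sun


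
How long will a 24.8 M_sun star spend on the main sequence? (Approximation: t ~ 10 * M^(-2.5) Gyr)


t = 10 * M^(-2.5) = 10 * 24.8^(-2.5) = 0.0033

0.0033 Gyr


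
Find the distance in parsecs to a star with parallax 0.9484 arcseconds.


d = 1/p = 1/0.9484 = 1.0544

1.0544 pc


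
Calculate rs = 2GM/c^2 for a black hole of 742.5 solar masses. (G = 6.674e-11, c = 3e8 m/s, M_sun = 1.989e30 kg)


M = 742.5 * 1.989e30 kg = 1.4768325e+33 kg. rs = 2GM/c^2 = 2 * 6.674e-11 * 1.4768325e+33 / (3e8)^2 = 2.190e+06

2.190e+06 m


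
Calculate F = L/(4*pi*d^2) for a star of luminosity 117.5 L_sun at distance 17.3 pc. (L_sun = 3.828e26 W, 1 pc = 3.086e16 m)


F = L / (4*pi*d^2) = 4.498e+28 / (4*pi*(5.339e+17)^2) = 1.256e-08

1.256e-08 W/m^2


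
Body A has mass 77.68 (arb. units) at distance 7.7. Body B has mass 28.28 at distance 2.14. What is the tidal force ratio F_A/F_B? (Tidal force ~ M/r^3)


Ratio = (M1/r1^3) / (M2/r2^3) = (77.68/7.7^3) / (28.28/2.14^3) = 0.059

0.059


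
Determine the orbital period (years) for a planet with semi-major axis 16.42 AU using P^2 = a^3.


P = a^(3/2) = 16.42^1.5 = 66.5365

66.5365 years


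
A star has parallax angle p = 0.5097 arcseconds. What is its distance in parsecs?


d = 1/p = 1/0.5097 = 1.9619

1.9619 pc


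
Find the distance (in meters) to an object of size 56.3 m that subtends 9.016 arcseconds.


D = size / theta_rad, theta_rad = 9.016 * pi/(180*3600) = 4.371e-05, D = 1.288e+06

1.288e+06 m


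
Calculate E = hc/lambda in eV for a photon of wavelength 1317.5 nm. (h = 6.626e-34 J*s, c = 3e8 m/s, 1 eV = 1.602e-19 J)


E = hc/lambda = 6.626e-34 * 3e8 / 1.318e-06 = 1.509e-19 J = 0.9418 eV

0.9418 eV


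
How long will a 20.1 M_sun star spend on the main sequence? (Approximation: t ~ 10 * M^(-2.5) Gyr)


t = 10 * M^(-2.5) = 10 * 20.1^(-2.5) = 0.0055

0.0055 Gyr


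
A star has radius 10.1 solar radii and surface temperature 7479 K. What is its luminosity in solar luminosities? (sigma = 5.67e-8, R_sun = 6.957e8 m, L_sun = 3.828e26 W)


R = 10.1 * 6.957e8 m = 7.02657e+09 m. L = 4*pi*R^2*sigma*T^4 = 4*pi*(7.02657e+09)^2 * 5.67e-8 * 7479^4 = 1.100661587e+29 W. L/L_sun = 1.100661587e+29 / 3.828e26 = 287.5292

287.5292 L_sun


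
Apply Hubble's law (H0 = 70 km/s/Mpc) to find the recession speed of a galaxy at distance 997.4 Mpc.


v = H0 * d = 70 * 997.4 = 69818.0

69818.0 km/s


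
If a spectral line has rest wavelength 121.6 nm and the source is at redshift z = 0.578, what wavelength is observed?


lam_obs = lam_emit * (1 + z) = 121.6 * (1 + 0.578) = 191.8848

191.8848 nm


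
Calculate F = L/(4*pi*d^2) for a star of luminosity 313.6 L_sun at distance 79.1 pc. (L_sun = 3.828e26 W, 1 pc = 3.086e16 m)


F = L / (4*pi*d^2) = 1.200e+29 / (4*pi*(2.441e+18)^2) = 1.603e-09

1.603e-09 W/m^2


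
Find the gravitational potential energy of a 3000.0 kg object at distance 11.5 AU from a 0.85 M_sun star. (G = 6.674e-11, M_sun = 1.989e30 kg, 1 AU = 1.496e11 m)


M = 0.85 * 1.989e30 kg = 1.69065e+30 kg; r = 11.5 AU * 1.496e11 m/AU = 1.7204e+12 m. U = -GM*m/r = -(6.674e-11 * 1.69065e+30 * 3000.0) / 1.7204e+12 = -1.968e+11

-1.968e+11 J


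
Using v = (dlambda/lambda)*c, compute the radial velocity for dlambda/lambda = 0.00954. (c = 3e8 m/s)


v = (dlambda/lambda) * c = 0.00954 * 3e8 = 2.862e+06

2.862e+06 m/s


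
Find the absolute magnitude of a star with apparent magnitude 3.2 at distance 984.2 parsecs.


M = m - 5*log10(d) + 5 = 3.2 - 5*log10(984.2) + 5 = -6.7654

-6.7654


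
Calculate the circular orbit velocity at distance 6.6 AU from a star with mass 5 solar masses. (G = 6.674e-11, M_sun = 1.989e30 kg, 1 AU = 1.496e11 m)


v = sqrt(GM/r) = sqrt(6.674e-11 * 9.945e+30 / 9.874e+11) = 25927.3261

25927.3261 m/s


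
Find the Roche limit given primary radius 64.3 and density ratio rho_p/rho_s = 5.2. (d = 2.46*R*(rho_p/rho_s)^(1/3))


d_Roche = 2.46 * 64.3 * 5.2^(1/3) = 274.0399

274.0399


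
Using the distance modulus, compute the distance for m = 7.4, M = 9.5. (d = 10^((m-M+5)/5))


d = 10^((m - M + 5)/5) = 10^((7.4 - 9.5 + 5)/5) = 3.8019

3.8019 pc


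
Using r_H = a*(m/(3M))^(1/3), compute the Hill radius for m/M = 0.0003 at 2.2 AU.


r_H = a * (m/3M)^(1/3) = 2.2 * (0.0003/3)^(1/3) = 0.1021

0.1021 AU


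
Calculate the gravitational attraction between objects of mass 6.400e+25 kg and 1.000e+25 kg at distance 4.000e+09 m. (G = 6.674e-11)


F = G*m1*m2/r^2 = 6.674e-11 * 6.400e+25 * 1.000e+25 / (4.000e+09)^2 = 6.674e-11 * 6.400e+50 / 1.600e+19 = 2.670e+21

2.670e+21 N


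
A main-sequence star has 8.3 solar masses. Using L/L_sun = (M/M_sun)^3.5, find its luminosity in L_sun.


L/L_sun = (M/M_sun)^3.5 = 8.3^3.5 = 1647.3024

1647.3024 L_sun


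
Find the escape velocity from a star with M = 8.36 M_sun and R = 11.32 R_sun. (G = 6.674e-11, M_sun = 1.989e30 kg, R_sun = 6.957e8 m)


M = 8.36 * 1.989e30 kg = 1.662804e+31 kg; R = 11.32 * 6.957e8 m = 7.875324e+09 m. v_esc = sqrt(2GM/R) = sqrt(2 * 6.674e-11 * 1.662804e+31 / 7.875324e+09) = 530877.6161

530877.6161 m/s


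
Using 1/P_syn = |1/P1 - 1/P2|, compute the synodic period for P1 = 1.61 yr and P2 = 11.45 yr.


1/P_syn = |1/P1 - 1/P2| = |1/1.61 - 1/11.45| => P_syn = 1.8734

1.8734 years


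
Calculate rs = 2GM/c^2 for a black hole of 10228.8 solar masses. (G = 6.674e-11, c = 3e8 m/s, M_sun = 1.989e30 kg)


M = 10228.8 * 1.989e30 kg = 2.03450832e+34 kg. rs = 2GM/c^2 = 2 * 6.674e-11 * 2.03450832e+34 / (3e8)^2 = 3.017e+07

3.017e+07 m


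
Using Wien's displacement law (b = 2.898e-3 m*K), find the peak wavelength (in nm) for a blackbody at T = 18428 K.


lam_max = b / T = 2.898e-3 / 18428 = 1.573e-07 m = 157.2607 nm

157.2607 nm


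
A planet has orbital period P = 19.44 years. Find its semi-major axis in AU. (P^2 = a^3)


a = P^(2/3) = 19.44^(2/3) = 7.2299

7.2299 AU


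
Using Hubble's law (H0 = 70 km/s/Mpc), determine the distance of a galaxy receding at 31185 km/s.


d = v / H0 = 31185 / 70 = 445.5

445.5 Mpc


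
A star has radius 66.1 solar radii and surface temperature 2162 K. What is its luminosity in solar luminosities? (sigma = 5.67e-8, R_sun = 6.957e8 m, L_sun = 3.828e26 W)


R = 66.1 * 6.957e8 m = 4.598577e+10 m. L = 4*pi*R^2*sigma*T^4 = 4*pi*(4.598577e+10)^2 * 5.67e-8 * 2162^4 = 3.292021077e+28 W. L/L_sun = 3.292021077e+28 / 3.828e26 = 85.9985

85.9985 L_sun


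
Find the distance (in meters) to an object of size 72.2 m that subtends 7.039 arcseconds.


D = size / theta_rad, theta_rad = 7.039 * pi/(180*3600) = 3.413e-05, D = 2.116e+06

2.116e+06 m


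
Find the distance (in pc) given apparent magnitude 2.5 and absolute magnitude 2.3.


d = 10^((m - M + 5)/5) = 10^((2.5 - 2.3 + 5)/5) = 10.9648

10.9648 pc


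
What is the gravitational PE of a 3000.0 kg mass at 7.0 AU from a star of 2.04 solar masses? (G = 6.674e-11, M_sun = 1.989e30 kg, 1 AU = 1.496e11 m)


M = 2.04 * 1.989e30 kg = 4.05756e+30 kg; r = 7.0 AU * 1.496e11 m/AU = 1.0472e+12 m. U = -GM*m/r = -(6.674e-11 * 4.05756e+30 * 3000.0) / 1.0472e+12 = -7.758e+11

-7.758e+11 J


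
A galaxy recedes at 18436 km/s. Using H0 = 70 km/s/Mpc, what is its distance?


d = v / H0 = 18436 / 70 = 263.3714

263.3714 Mpc


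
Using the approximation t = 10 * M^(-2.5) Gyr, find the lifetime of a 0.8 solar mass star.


t = 10 * M^(-2.5) = 10 * 0.8^(-2.5) = 17.4693

17.4693 Gyr


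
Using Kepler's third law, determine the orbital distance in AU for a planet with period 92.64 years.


a = P^(2/3) = 92.64^(2/3) = 20.4738

20.4738 AU


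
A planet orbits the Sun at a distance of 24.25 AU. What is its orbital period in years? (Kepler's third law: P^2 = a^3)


P = a^(3/2) = 24.25^1.5 = 119.4174

119.4174 years


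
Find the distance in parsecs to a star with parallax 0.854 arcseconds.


d = 1/p = 1/0.854 = 1.171

1.171 pc


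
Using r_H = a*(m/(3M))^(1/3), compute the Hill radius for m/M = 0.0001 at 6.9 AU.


r_H = a * (m/3M)^(1/3) = 6.9 * (0.0001/3)^(1/3) = 0.2221

0.2221 AU


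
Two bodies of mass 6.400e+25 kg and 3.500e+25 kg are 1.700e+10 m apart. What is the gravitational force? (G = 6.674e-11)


F = G*m1*m2/r^2 = 6.674e-11 * 6.400e+25 * 3.500e+25 / (1.700e+10)^2 = 6.674e-11 * 2.240e+51 / 2.890e+20 = 5.173e+20

5.173e+20 N


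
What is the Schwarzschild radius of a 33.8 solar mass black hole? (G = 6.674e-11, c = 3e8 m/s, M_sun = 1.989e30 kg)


M = 33.8 * 1.989e30 kg = 6.72282e+31 kg. rs = 2GM/c^2 = 2 * 6.674e-11 * 6.72282e+31 / (3e8)^2 = 99706.8904

99706.8904 m


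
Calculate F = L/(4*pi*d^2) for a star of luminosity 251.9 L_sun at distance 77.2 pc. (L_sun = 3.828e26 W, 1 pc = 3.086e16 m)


F = L / (4*pi*d^2) = 9.643e+28 / (4*pi*(2.382e+18)^2) = 1.352e-09

1.352e-09 W/m^2


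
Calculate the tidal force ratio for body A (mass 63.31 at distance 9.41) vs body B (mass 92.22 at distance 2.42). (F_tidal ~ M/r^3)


Ratio = (M1/r1^3) / (M2/r2^3) = (63.31/9.41^3) / (92.22/2.42^3) = 0.0117

0.0117


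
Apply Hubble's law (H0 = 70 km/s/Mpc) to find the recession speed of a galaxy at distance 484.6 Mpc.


v = H0 * d = 70 * 484.6 = 33922.0

33922.0 km/s


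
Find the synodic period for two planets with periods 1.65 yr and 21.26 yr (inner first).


1/P_syn = |1/P1 - 1/P2| = |1/1.65 - 1/21.26| => P_syn = 1.7888

1.7888 years


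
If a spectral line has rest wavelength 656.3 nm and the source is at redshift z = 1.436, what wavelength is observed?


lam_obs = lam_emit * (1 + z) = 656.3 * (1 + 1.436) = 1598.7468

1598.7468 nm


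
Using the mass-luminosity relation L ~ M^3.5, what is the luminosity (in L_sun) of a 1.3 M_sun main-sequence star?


L/L_sun = (M/M_sun)^3.5 = 1.3^3.5 = 2.505

2.505 L_sun


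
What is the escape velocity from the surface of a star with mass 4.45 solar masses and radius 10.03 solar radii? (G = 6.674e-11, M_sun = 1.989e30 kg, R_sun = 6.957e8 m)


M = 4.45 * 1.989e30 kg = 8.85105e+30 kg; R = 10.03 * 6.957e8 m = 6.977871e+09 m. v_esc = sqrt(2GM/R) = sqrt(2 * 6.674e-11 * 8.85105e+30 / 6.977871e+09) = 411475.5438

411475.5438 m/s


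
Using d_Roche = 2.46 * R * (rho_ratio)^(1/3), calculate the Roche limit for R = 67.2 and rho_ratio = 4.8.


d_Roche = 2.46 * 67.2 * 4.8^(1/3) = 278.8591

278.8591


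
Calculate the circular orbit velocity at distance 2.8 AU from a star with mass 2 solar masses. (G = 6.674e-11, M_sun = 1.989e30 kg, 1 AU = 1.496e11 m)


v = sqrt(GM/r) = sqrt(6.674e-11 * 3.978e+30 / 4.189e+11) = 25175.6492

25175.6492 m/s


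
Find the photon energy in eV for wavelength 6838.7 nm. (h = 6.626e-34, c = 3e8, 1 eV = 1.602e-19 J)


E = hc/lambda = 6.626e-34 * 3e8 / 6.839e-06 = 2.907e-20 J = 0.1814 eV

0.1814 eV


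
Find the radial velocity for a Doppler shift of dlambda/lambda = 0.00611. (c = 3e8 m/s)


v = (dlambda/lambda) * c = 0.00611 * 3e8 = 1.833e+06

1.833e+06 m/s


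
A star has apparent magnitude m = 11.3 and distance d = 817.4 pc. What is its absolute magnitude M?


M = m - 5*log10(d) + 5 = 11.3 - 5*log10(817.4) + 5 = 1.7378

1.7378


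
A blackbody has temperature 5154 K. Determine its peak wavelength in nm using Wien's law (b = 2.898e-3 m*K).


lam_max = b / T = 2.898e-3 / 5154 = 5.623e-07 m = 562.2817 nm

562.2817 nm


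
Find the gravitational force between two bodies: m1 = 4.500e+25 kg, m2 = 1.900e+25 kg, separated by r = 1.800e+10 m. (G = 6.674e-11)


F = G*m1*m2/r^2 = 6.674e-11 * 4.500e+25 * 1.900e+25 / (1.800e+10)^2 = 6.674e-11 * 8.550e+50 / 3.240e+20 = 1.761e+20

1.761e+20 N


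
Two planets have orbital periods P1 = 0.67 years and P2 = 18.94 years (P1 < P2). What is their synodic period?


1/P_syn = |1/P1 - 1/P2| = |1/0.67 - 1/18.94| => P_syn = 0.6946

0.6946 years


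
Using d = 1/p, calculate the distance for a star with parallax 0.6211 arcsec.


d = 1/p = 1/0.6211 = 1.61

1.61 pc


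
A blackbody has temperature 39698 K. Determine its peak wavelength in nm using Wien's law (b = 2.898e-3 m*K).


lam_max = b / T = 2.898e-3 / 39698 = 7.300e-08 m = 73.0012 nm

73.0012 nm


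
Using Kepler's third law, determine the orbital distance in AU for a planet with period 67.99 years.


a = P^(2/3) = 67.99^(2/3) = 16.6583

16.6583 AU


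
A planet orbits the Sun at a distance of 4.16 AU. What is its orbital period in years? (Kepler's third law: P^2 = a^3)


P = a^(3/2) = 4.16^1.5 = 8.4848

8.4848 years


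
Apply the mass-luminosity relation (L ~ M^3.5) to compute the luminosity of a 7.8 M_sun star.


L/L_sun = (M/M_sun)^3.5 = 7.8^3.5 = 1325.3516

1325.3516 L_sun


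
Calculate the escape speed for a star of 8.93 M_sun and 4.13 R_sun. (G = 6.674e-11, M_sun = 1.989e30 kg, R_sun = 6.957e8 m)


M = 8.93 * 1.989e30 kg = 1.776177e+31 kg; R = 4.13 * 6.957e8 m = 2.873241e+09 m. v_esc = sqrt(2GM/R) = sqrt(2 * 6.674e-11 * 1.776177e+31 / 2.873241e+09) = 908375.0403

908375.0403 m/s


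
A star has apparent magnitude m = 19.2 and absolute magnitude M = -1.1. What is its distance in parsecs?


d = 10^((m - M + 5)/5) = 10^((19.2 - -1.1 + 5)/5) = 114815.3621

114815.3621 pc


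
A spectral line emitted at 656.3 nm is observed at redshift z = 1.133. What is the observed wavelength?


lam_obs = lam_emit * (1 + z) = 656.3 * (1 + 1.133) = 1399.8879

1399.8879 nm


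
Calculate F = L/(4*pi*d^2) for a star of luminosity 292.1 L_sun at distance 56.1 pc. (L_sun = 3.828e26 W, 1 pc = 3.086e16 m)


F = L / (4*pi*d^2) = 1.118e+29 / (4*pi*(1.731e+18)^2) = 2.969e-09

2.969e-09 W/m^2


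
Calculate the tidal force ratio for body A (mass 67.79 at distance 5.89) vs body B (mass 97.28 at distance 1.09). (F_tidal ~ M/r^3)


Ratio = (M1/r1^3) / (M2/r2^3) = (67.79/5.89^3) / (97.28/1.09^3) = 0.0044

0.0044


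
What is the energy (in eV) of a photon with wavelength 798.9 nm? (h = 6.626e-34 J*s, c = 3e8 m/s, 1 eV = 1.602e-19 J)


E = hc/lambda = 6.626e-34 * 3e8 / 7.989e-07 = 2.488e-19 J = 1.5532 eV

1.5532 eV


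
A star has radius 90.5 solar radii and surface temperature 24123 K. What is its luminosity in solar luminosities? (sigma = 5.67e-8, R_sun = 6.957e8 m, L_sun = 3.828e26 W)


R = 90.5 * 6.957e8 m = 6.296085e+10 m. L = 4*pi*R^2*sigma*T^4 = 4*pi*(6.296085e+10)^2 * 5.67e-8 * 24123^4 = 9.564435778e+32 W. L/L_sun = 9.564435778e+32 / 3.828e26 = 2.499e+06

2.499e+06 L_sun


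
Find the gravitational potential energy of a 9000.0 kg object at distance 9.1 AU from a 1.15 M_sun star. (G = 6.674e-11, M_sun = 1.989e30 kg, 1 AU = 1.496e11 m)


M = 1.15 * 1.989e30 kg = 2.28735e+30 kg; r = 9.1 AU * 1.496e11 m/AU = 1.36136e+12 m. U = -GM*m/r = -(6.674e-11 * 2.28735e+30 * 9000.0) / 1.36136e+12 = -1.009e+12

-1.009e+12 J


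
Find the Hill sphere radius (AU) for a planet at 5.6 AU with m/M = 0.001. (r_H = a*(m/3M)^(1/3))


r_H = a * (m/3M)^(1/3) = 5.6 * (0.001/3)^(1/3) = 0.3883

0.3883 AU


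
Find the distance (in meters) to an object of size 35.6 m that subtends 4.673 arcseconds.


D = size / theta_rad, theta_rad = 4.673 * pi/(180*3600) = 2.266e-05, D = 1.571e+06

1.571e+06 m


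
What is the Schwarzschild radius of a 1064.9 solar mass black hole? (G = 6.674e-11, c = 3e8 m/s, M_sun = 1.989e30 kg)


M = 1064.9 * 1.989e30 kg = 2.1180861e+33 kg. rs = 2GM/c^2 = 2 * 6.674e-11 * 2.1180861e+33 / (3e8)^2 = 3.141e+06

3.141e+06 m


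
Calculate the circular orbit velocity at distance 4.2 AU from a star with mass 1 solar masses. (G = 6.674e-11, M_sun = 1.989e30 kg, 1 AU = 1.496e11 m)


v = sqrt(GM/r) = sqrt(6.674e-11 * 1.989e+30 / 6.283e+11) = 14535.1678

14535.1678 m/s


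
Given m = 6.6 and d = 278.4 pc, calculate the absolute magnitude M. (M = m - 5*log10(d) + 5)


M = m - 5*log10(d) + 5 = 6.6 - 5*log10(278.4) + 5 = -0.6233

-0.6233


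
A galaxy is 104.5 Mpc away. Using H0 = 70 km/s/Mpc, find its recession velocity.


v = H0 * d = 70 * 104.5 = 7315.0

7315.0 km/s


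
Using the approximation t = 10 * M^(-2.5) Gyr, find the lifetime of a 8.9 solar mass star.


t = 10 * M^(-2.5) = 10 * 8.9^(-2.5) = 0.0423

0.0423 Gyr


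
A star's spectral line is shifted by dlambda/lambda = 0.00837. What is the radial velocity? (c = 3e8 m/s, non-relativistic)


v = (dlambda/lambda) * c = 0.00837 * 3e8 = 2.511e+06

2.511e+06 m/s


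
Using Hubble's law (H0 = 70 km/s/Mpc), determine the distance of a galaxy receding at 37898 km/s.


d = v / H0 = 37898 / 70 = 541.4

541.4 Mpc


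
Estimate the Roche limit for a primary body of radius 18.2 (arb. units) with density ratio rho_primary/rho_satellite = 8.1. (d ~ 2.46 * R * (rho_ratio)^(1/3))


d_Roche = 2.46 * 18.2 * 8.1^(1/3) = 89.9156

89.9156


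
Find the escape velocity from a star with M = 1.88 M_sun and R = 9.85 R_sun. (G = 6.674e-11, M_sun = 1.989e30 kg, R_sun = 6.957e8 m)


M = 1.88 * 1.989e30 kg = 3.73932e+30 kg; R = 9.85 * 6.957e8 m = 6.852645e+09 m. v_esc = sqrt(2GM/R) = sqrt(2 * 6.674e-11 * 3.73932e+30 / 6.852645e+09) = 269882.8566

269882.8566 m/s


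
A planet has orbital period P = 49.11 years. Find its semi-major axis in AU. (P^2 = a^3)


a = P^(2/3) = 49.11^(2/3) = 13.4106

13.4106 AU


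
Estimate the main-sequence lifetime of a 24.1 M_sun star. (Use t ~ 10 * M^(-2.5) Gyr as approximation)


t = 10 * M^(-2.5) = 10 * 24.1^(-2.5) = 0.0035

0.0035 Gyr


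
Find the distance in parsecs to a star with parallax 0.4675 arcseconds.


d = 1/p = 1/0.4675 = 2.139

2.139 pc


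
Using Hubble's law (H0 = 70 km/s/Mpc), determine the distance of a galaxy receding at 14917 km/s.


d = v / H0 = 14917 / 70 = 213.1

213.1 Mpc


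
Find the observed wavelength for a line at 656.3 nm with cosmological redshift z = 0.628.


lam_obs = lam_emit * (1 + z) = 656.3 * (1 + 0.628) = 1068.4564

1068.4564 nm


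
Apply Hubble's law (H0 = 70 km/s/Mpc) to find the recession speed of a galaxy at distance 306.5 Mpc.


v = H0 * d = 70 * 306.5 = 21455.0

21455.0 km/s


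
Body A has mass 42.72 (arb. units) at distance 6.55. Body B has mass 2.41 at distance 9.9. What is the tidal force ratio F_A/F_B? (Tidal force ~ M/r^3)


Ratio = (M1/r1^3) / (M2/r2^3) = (42.72/6.55^3) / (2.41/9.9^3) = 61.2063

61.2063


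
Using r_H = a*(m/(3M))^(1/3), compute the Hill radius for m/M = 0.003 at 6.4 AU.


r_H = a * (m/3M)^(1/3) = 6.4 * (0.003/3)^(1/3) = 0.64

0.64 AU


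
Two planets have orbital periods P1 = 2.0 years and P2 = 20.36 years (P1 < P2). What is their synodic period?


1/P_syn = |1/P1 - 1/P2| = |1/2.0 - 1/20.36| => P_syn = 2.2179

2.2179 years


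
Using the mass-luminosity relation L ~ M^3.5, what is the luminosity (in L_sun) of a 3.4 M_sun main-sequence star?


L/L_sun = (M/M_sun)^3.5 = 3.4^3.5 = 72.473

72.473 L_sun


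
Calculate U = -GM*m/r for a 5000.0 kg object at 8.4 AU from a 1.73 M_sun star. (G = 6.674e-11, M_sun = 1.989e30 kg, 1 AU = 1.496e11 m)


M = 1.73 * 1.989e30 kg = 3.44097e+30 kg; r = 8.4 AU * 1.496e11 m/AU = 1.25664e+12 m. U = -GM*m/r = -(6.674e-11 * 3.44097e+30 * 5000.0) / 1.25664e+12 = -9.137e+11

-9.137e+11 J
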